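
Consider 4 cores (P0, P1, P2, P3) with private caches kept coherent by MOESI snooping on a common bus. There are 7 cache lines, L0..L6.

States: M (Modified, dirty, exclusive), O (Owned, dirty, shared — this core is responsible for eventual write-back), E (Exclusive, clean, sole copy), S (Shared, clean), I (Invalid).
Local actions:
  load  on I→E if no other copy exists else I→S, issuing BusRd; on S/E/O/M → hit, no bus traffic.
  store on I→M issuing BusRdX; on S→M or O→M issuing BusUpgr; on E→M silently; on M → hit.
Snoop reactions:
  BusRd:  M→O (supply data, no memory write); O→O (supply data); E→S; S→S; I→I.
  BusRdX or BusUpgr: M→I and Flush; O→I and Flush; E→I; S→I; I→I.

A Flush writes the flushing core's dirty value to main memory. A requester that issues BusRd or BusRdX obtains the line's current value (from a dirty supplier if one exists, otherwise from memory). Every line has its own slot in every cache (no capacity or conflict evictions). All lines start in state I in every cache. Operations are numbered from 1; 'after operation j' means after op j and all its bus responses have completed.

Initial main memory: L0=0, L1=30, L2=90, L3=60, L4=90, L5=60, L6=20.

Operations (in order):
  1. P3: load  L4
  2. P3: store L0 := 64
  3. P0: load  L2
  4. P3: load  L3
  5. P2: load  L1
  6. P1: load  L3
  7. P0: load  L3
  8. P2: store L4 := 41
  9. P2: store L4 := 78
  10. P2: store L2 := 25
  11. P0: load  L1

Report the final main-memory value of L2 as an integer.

memory[L2] = 90

1. P3: load  L4  bus=[BusRd]  L4: P0=I P1=I P2=I P3=E  mem[L4]=90
2. P3: store L0 := 64  bus=[BusRdX]  L0: P0=I P1=I P2=I P3=M  mem[L0]=0
3. P0: load  L2  bus=[BusRd]  L2: P0=E P1=I P2=I P3=I  mem[L2]=90
4. P3: load  L3  bus=[BusRd]  L3: P0=I P1=I P2=I P3=E  mem[L3]=60
5. P2: load  L1  bus=[BusRd]  L1: P0=I P1=I P2=E P3=I  mem[L1]=30
6. P1: load  L3  bus=[BusRd]  L3: P0=I P1=S P2=I P3=S  mem[L3]=60
7. P0: load  L3  bus=[BusRd]  L3: P0=S P1=S P2=I P3=S  mem[L3]=60
8. P2: store L4 := 41  bus=[BusRdX]  L4: P0=I P1=I P2=M P3=I  mem[L4]=90
9. P2: store L4 := 78  bus=[-]  L4: P0=I P1=I P2=M P3=I  mem[L4]=90
10. P2: store L2 := 25  bus=[BusRdX]  L2: P0=I P1=I P2=M P3=I  mem[L2]=90
11. P0: load  L1  bus=[BusRd]  L1: P0=S P1=I P2=S P3=I  mem[L1]=30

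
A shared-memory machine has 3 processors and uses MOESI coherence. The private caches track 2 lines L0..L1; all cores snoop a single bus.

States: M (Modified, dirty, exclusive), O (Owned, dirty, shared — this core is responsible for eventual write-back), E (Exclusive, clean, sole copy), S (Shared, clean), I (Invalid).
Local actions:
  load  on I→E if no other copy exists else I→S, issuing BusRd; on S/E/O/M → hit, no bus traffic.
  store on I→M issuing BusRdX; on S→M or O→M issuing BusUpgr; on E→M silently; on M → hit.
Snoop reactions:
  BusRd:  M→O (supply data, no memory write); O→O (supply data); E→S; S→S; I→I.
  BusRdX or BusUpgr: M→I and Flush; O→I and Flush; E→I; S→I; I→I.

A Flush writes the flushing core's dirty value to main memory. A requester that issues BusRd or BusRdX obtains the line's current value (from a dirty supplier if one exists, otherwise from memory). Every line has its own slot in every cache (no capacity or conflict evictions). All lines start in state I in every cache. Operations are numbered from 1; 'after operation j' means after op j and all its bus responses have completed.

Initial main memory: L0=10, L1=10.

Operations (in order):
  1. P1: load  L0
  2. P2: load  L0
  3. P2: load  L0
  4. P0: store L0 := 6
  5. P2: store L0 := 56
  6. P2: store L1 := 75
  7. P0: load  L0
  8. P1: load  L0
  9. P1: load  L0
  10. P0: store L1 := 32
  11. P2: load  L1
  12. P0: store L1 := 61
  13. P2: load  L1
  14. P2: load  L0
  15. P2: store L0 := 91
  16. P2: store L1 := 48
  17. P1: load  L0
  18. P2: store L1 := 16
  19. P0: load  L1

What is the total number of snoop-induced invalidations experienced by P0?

[1] P1: load  L0 | P0:I, P1:E(10), P2:I | bus: BusRd
[2] P2: load  L0 | P0:I, P1:S(10), P2:S(10) | bus: BusRd
[3] P2: load  L0 | P0:I, P1:S(10), P2:S(10) | bus: none
[4] P0: store L0 := 6 | P0:M(6), P1:I, P2:I | bus: BusRdX
[5] P2: store L0 := 56 | P0:I, P1:I, P2:M(56) | bus: BusRdX,Flush
[6] P2: store L1 := 75 | P0:I, P1:I, P2:M(75) | bus: BusRdX
[7] P0: load  L0 | P0:S(56), P1:I, P2:O(56) | bus: BusRd
[8] P1: load  L0 | P0:S(56), P1:S(56), P2:O(56) | bus: BusRd
[9] P1: load  L0 | P0:S(56), P1:S(56), P2:O(56) | bus: none
[10] P0: store L1 := 32 | P0:M(32), P1:I, P2:I | bus: BusRdX,Flush
[11] P2: load  L1 | P0:O(32), P1:I, P2:S(32) | bus: BusRd
[12] P0: store L1 := 61 | P0:M(61), P1:I, P2:I | bus: BusUpgr
[13] P2: load  L1 | P0:O(61), P1:I, P2:S(61) | bus: BusRd
[14] P2: load  L0 | P0:S(56), P1:S(56), P2:O(56) | bus: none
[15] P2: store L0 := 91 | P0:I, P1:I, P2:M(91) | bus: BusUpgr
[16] P2: store L1 := 48 | P0:I, P1:I, P2:M(48) | bus: BusUpgr,Flush
[17] P1: load  L0 | P0:I, P1:S(91), P2:O(91) | bus: BusRd
[18] P2: store L1 := 16 | P0:I, P1:I, P2:M(16) | bus: none
[19] P0: load  L1 | P0:S(16), P1:I, P2:O(16) | bus: BusRd

invalidations = 3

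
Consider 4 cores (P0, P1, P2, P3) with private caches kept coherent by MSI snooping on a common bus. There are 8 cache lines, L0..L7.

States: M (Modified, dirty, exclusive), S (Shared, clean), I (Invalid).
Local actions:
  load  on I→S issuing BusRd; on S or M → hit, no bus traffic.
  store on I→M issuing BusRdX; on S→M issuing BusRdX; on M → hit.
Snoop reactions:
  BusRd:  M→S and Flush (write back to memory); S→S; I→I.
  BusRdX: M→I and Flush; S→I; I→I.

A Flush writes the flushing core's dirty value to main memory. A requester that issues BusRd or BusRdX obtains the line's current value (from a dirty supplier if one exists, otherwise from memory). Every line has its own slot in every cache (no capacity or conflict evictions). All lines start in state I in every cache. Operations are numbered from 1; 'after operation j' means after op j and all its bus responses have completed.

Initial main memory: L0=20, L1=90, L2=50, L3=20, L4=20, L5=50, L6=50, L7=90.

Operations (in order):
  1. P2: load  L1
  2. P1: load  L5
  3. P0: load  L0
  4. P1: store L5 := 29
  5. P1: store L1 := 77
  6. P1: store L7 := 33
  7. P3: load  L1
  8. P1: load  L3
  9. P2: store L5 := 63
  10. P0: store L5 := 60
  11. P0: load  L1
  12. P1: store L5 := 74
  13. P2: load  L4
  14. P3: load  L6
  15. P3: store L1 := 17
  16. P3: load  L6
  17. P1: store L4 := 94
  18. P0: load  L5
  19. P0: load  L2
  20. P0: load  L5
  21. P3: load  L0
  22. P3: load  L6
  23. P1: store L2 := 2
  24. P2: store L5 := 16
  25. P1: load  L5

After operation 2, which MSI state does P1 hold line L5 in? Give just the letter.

  op1 P2: load  L1 → I/I/S/I on L1; bus BusRd; mem=90
  op2 P1: load  L5 → I/S/I/I on L5; bus BusRd; mem=50
  op3 P0: load  L0 → S/I/I/I on L0; bus BusRd; mem=20
  op4 P1: store L5 := 29 → I/M/I/I on L5; bus BusRdX; mem=50
  op5 P1: store L1 := 77 → I/M/I/I on L1; bus BusRdX; mem=90
  op6 P1: store L7 := 33 → I/M/I/I on L7; bus BusRdX; mem=90
  op7 P3: load  L1 → I/S/I/S on L1; bus BusRd Flush; mem=77
  op8 P1: load  L3 → I/S/I/I on L3; bus BusRd; mem=20
  op9 P2: store L5 := 63 → I/I/M/I on L5; bus BusRdX Flush; mem=29
  op10 P0: store L5 := 60 → M/I/I/I on L5; bus BusRdX Flush; mem=63
  op11 P0: load  L1 → S/S/I/S on L1; bus BusRd; mem=77
  op12 P1: store L5 := 74 → I/M/I/I on L5; bus BusRdX Flush; mem=60
  op13 P2: load  L4 → I/I/S/I on L4; bus BusRd; mem=20
  op14 P3: load  L6 → I/I/I/S on L6; bus BusRd; mem=50
  op15 P3: store L1 := 17 → I/I/I/M on L1; bus BusRdX; mem=77
  op16 P3: load  L6 → I/I/I/S on L6; bus (none); mem=50
  op17 P1: store L4 := 94 → I/M/I/I on L4; bus BusRdX; mem=20
  op18 P0: load  L5 → S/S/I/I on L5; bus BusRd Flush; mem=74
  op19 P0: load  L2 → S/I/I/I on L2; bus BusRd; mem=50
  op20 P0: load  L5 → S/S/I/I on L5; bus (none); mem=74
  op21 P3: load  L0 → S/I/I/S on L0; bus BusRd; mem=20
  op22 P3: load  L6 → I/I/I/S on L6; bus (none); mem=50
  op23 P1: store L2 := 2 → I/M/I/I on L2; bus BusRdX; mem=50
  op24 P2: store L5 := 16 → I/I/M/I on L5; bus BusRdX; mem=74
  op25 P1: load  L5 → I/S/S/I on L5; bus BusRd Flush; mem=16

state = S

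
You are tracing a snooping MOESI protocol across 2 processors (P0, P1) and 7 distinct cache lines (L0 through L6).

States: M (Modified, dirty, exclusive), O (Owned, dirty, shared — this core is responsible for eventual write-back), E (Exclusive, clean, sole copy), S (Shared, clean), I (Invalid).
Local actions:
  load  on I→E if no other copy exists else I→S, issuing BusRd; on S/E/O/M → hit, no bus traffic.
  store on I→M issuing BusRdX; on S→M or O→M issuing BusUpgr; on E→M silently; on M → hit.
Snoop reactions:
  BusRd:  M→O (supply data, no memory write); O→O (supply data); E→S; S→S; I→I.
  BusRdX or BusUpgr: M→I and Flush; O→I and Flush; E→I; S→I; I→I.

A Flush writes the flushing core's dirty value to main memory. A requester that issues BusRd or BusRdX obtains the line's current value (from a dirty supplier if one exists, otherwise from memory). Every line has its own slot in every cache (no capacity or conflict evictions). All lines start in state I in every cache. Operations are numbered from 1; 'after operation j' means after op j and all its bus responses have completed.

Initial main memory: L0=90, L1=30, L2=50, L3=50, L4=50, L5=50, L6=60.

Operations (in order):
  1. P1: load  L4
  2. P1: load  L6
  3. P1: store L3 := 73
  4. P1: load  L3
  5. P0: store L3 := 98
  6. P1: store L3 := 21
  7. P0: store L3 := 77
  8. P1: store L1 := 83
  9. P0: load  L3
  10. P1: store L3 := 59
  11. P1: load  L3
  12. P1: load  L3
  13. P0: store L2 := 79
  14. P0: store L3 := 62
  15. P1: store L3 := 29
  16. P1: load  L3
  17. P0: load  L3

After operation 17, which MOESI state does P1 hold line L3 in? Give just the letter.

  op1 P1: load  L4 → I/E on L4; bus BusRd; mem=50
  op2 P1: load  L6 → I/E on L6; bus BusRd; mem=60
  op3 P1: store L3 := 73 → I/M on L3; bus BusRdX; mem=50
  op4 P1: load  L3 → I/M on L3; bus (none); mem=50
  op5 P0: store L3 := 98 → M/I on L3; bus BusRdX Flush; mem=73
  op6 P1: store L3 := 21 → I/M on L3; bus BusRdX Flush; mem=98
  op7 P0: store L3 := 77 → M/I on L3; bus BusRdX Flush; mem=21
  op8 P1: store L1 := 83 → I/M on L1; bus BusRdX; mem=30
  op9 P0: load  L3 → M/I on L3; bus (none); mem=21
  op10 P1: store L3 := 59 → I/M on L3; bus BusRdX Flush; mem=77
  op11 P1: load  L3 → I/M on L3; bus (none); mem=77
  op12 P1: load  L3 → I/M on L3; bus (none); mem=77
  op13 P0: store L2 := 79 → M/I on L2; bus BusRdX; mem=50
  op14 P0: store L3 := 62 → M/I on L3; bus BusRdX Flush; mem=59
  op15 P1: store L3 := 29 → I/M on L3; bus BusRdX Flush; mem=62
  op16 P1: load  L3 → I/M on L3; bus (none); mem=62
  op17 P0: load  L3 → S/O on L3; bus BusRd; mem=62

state = O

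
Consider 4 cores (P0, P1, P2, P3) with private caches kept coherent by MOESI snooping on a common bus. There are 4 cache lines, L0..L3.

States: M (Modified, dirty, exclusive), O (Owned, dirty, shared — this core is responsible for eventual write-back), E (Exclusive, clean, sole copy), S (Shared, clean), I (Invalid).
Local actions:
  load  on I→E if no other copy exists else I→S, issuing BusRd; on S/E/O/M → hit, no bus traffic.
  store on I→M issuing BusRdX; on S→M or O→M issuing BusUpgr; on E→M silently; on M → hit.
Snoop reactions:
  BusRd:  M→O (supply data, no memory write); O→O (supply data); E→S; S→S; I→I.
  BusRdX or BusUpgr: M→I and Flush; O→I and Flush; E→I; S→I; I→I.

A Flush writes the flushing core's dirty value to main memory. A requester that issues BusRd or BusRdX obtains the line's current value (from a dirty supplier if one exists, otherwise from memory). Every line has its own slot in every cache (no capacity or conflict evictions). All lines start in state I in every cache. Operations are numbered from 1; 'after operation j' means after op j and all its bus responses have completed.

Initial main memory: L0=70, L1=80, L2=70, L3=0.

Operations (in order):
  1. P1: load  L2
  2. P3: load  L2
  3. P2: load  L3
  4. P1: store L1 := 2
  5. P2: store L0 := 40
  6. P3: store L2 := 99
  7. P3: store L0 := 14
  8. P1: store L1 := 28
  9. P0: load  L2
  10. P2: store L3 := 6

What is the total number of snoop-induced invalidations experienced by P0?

invalidations = 0

  op1 P1: load  L2 → I/E/I/I on L2; bus BusRd; mem=70
  op2 P3: load  L2 → I/S/I/S on L2; bus BusRd; mem=70
  op3 P2: load  L3 → I/I/E/I on L3; bus BusRd; mem=0
  op4 P1: store L1 := 2 → I/M/I/I on L1; bus BusRdX; mem=80
  op5 P2: store L0 := 40 → I/I/M/I on L0; bus BusRdX; mem=70
  op6 P3: store L2 := 99 → I/I/I/M on L2; bus BusUpgr; mem=70
  op7 P3: store L0 := 14 → I/I/I/M on L0; bus BusRdX Flush; mem=40
  op8 P1: store L1 := 28 → I/M/I/I on L1; bus (none); mem=80
  op9 P0: load  L2 → S/I/I/O on L2; bus BusRd; mem=70
  op10 P2: store L3 := 6 → I/I/M/I on L3; bus (none); mem=0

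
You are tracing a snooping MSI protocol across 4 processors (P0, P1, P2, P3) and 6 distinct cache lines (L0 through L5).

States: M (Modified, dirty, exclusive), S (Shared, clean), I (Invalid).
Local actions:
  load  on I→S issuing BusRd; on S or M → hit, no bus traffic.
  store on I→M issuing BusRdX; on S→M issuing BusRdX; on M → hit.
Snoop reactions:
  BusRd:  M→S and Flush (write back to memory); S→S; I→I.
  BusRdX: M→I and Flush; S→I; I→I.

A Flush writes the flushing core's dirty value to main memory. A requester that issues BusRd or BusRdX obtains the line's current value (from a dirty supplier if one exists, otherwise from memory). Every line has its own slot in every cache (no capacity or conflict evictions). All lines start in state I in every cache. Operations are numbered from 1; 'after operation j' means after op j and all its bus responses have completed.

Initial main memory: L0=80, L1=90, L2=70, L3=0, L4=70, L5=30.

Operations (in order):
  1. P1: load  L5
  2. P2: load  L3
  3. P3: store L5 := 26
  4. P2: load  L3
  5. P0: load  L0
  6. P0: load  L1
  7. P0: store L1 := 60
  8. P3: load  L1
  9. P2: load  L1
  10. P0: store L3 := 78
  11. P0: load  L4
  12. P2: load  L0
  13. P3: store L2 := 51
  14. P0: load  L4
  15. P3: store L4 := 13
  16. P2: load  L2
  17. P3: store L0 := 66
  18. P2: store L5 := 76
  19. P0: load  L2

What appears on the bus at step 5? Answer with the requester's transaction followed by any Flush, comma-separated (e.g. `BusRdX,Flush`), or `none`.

bus = BusRd

[1] P1: load  L5 | P0:I, P1:S(30), P2:I, P3:I | bus: BusRd
[2] P2: load  L3 | P0:I, P1:I, P2:S(0), P3:I | bus: BusRd
[3] P3: store L5 := 26 | P0:I, P1:I, P2:I, P3:M(26) | bus: BusRdX
[4] P2: load  L3 | P0:I, P1:I, P2:S(0), P3:I | bus: none
[5] P0: load  L0 | P0:S(80), P1:I, P2:I, P3:I | bus: BusRd
[6] P0: load  L1 | P0:S(90), P1:I, P2:I, P3:I | bus: BusRd
[7] P0: store L1 := 60 | P0:M(60), P1:I, P2:I, P3:I | bus: BusRdX
[8] P3: load  L1 | P0:S(60), P1:I, P2:I, P3:S(60) | bus: BusRd,Flush
[9] P2: load  L1 | P0:S(60), P1:I, P2:S(60), P3:S(60) | bus: BusRd
[10] P0: store L3 := 78 | P0:M(78), P1:I, P2:I, P3:I | bus: BusRdX
[11] P0: load  L4 | P0:S(70), P1:I, P2:I, P3:I | bus: BusRd
[12] P2: load  L0 | P0:S(80), P1:I, P2:S(80), P3:I | bus: BusRd
[13] P3: store L2 := 51 | P0:I, P1:I, P2:I, P3:M(51) | bus: BusRdX
[14] P0: load  L4 | P0:S(70), P1:I, P2:I, P3:I | bus: none
[15] P3: store L4 := 13 | P0:I, P1:I, P2:I, P3:M(13) | bus: BusRdX
[16] P2: load  L2 | P0:I, P1:I, P2:S(51), P3:S(51) | bus: BusRd,Flush
[17] P3: store L0 := 66 | P0:I, P1:I, P2:I, P3:M(66) | bus: BusRdX
[18] P2: store L5 := 76 | P0:I, P1:I, P2:M(76), P3:I | bus: BusRdX,Flush
[19] P0: load  L2 | P0:S(51), P1:I, P2:S(51), P3:S(51) | bus: BusRd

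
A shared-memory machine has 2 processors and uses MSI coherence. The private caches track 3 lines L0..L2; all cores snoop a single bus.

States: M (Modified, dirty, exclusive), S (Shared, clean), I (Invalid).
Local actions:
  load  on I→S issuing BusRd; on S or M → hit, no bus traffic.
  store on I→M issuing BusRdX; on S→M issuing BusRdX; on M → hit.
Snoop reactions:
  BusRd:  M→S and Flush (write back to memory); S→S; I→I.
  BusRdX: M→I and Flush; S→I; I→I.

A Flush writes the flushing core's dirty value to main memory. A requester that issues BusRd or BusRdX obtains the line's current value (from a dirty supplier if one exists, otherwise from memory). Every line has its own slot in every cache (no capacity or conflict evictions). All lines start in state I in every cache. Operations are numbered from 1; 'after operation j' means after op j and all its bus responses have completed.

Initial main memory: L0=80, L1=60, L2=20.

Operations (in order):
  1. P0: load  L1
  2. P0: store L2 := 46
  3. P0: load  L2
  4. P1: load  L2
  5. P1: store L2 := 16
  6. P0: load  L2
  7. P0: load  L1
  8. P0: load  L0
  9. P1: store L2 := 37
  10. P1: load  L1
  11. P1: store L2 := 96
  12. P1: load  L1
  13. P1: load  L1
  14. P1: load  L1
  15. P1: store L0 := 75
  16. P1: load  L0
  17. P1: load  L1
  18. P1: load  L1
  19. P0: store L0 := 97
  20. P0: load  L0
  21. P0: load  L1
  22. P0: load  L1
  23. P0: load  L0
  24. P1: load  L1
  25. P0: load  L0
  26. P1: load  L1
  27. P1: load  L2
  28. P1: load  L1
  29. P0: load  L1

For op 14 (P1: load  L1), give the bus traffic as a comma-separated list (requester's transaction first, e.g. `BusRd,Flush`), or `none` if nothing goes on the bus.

1. P0: load  L1  bus=[BusRd]  L1: P0=S P1=I  mem[L1]=60
2. P0: store L2 := 46  bus=[BusRdX]  L2: P0=M P1=I  mem[L2]=20
3. P0: load  L2  bus=[-]  L2: P0=M P1=I  mem[L2]=20
4. P1: load  L2  bus=[BusRd,Flush]  L2: P0=S P1=S  mem[L2]=46
5. P1: store L2 := 16  bus=[BusRdX]  L2: P0=I P1=M  mem[L2]=46
6. P0: load  L2  bus=[BusRd,Flush]  L2: P0=S P1=S  mem[L2]=16
7. P0: load  L1  bus=[-]  L1: P0=S P1=I  mem[L1]=60
8. P0: load  L0  bus=[BusRd]  L0: P0=S P1=I  mem[L0]=80
9. P1: store L2 := 37  bus=[BusRdX]  L2: P0=I P1=M  mem[L2]=16
10. P1: load  L1  bus=[BusRd]  L1: P0=S P1=S  mem[L1]=60
11. P1: store L2 := 96  bus=[-]  L2: P0=I P1=M  mem[L2]=16
12. P1: load  L1  bus=[-]  L1: P0=S P1=S  mem[L1]=60
13. P1: load  L1  bus=[-]  L1: P0=S P1=S  mem[L1]=60
14. P1: load  L1  bus=[-]  L1: P0=S P1=S  mem[L1]=60
15. P1: store L0 := 75  bus=[BusRdX]  L0: P0=I P1=M  mem[L0]=80
16. P1: load  L0  bus=[-]  L0: P0=I P1=M  mem[L0]=80
17. P1: load  L1  bus=[-]  L1: P0=S P1=S  mem[L1]=60
18. P1: load  L1  bus=[-]  L1: P0=S P1=S  mem[L1]=60
19. P0: store L0 := 97  bus=[BusRdX,Flush]  L0: P0=M P1=I  mem[L0]=75
20. P0: load  L0  bus=[-]  L0: P0=M P1=I  mem[L0]=75
21. P0: load  L1  bus=[-]  L1: P0=S P1=S  mem[L1]=60
22. P0: load  L1  bus=[-]  L1: P0=S P1=S  mem[L1]=60
23. P0: load  L0  bus=[-]  L0: P0=M P1=I  mem[L0]=75
24. P1: load  L1  bus=[-]  L1: P0=S P1=S  mem[L1]=60
25. P0: load  L0  bus=[-]  L0: P0=M P1=I  mem[L0]=75
26. P1: load  L1  bus=[-]  L1: P0=S P1=S  mem[L1]=60
27. P1: load  L2  bus=[-]  L2: P0=I P1=M  mem[L2]=16
28. P1: load  L1  bus=[-]  L1: P0=S P1=S  mem[L1]=60
29. P0: load  L1  bus=[-]  L1: P0=S P1=S  mem[L1]=60

bus = none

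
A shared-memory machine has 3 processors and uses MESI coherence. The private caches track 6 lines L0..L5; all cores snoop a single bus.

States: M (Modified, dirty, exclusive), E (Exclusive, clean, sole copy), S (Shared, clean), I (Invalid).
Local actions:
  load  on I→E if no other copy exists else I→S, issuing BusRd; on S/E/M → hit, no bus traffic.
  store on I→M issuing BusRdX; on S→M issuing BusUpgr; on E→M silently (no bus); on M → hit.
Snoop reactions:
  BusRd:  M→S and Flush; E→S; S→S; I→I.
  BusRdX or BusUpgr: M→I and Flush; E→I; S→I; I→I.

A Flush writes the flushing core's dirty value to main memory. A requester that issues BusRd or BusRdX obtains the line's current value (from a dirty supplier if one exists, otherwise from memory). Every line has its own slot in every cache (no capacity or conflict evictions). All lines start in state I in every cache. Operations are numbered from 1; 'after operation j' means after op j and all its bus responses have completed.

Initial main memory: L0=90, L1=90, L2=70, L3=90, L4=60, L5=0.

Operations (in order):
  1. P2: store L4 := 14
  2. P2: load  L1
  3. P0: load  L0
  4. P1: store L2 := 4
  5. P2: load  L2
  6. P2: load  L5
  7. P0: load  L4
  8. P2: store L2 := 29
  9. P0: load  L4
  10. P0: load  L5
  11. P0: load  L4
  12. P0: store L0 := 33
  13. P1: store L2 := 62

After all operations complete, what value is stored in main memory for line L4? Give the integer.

step 1: P2: store L4 := 14  ⟶  IIM  (L4)  txn=BusRdX  M[L4]=60
step 2: P2: load  L1  ⟶  IIE  (L1)  txn=BusRd  M[L1]=90
step 3: P0: load  L0  ⟶  EII  (L0)  txn=BusRd  M[L0]=90
step 4: P1: store L2 := 4  ⟶  IMI  (L2)  txn=BusRdX  M[L2]=70
step 5: P2: load  L2  ⟶  ISS  (L2)  txn=BusRd+Flush  M[L2]=4
step 6: P2: load  L5  ⟶  IIE  (L5)  txn=BusRd  M[L5]=0
step 7: P0: load  L4  ⟶  SIS  (L4)  txn=BusRd+Flush  M[L4]=14
step 8: P2: store L2 := 29  ⟶  IIM  (L2)  txn=BusUpgr  M[L2]=4
step 9: P0: load  L4  ⟶  SIS  (L4)  txn=∅  M[L4]=14
step 10: P0: load  L5  ⟶  SIS  (L5)  txn=BusRd  M[L5]=0
step 11: P0: load  L4  ⟶  SIS  (L4)  txn=∅  M[L4]=14
step 12: P0: store L0 := 33  ⟶  MII  (L0)  txn=∅  M[L0]=90
step 13: P1: store L2 := 62  ⟶  IMI  (L2)  txn=BusRdX+Flush  M[L2]=29

memory[L4] = 14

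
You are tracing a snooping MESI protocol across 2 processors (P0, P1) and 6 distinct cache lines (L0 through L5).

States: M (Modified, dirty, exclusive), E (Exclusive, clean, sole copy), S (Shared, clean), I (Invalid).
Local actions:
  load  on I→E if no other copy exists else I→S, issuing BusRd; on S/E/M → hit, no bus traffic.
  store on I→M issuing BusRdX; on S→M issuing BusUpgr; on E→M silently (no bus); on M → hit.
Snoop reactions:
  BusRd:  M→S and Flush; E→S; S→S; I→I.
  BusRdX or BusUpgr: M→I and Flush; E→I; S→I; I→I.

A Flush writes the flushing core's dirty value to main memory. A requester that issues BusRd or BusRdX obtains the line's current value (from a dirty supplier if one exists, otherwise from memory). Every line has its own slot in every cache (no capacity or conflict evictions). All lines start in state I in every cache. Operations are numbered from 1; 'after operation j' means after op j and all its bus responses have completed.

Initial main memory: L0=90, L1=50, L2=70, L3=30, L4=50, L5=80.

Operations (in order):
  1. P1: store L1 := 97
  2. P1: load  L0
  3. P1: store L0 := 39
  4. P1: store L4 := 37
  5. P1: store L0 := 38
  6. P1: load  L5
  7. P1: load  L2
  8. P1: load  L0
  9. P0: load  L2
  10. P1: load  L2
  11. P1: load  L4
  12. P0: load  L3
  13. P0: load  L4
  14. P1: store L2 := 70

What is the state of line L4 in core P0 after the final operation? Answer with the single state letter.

1. P1: store L1 := 97  bus=[BusRdX]  L1: P0=I P1=M  mem[L1]=50
2. P1: load  L0  bus=[BusRd]  L0: P0=I P1=E  mem[L0]=90
3. P1: store L0 := 39  bus=[-]  L0: P0=I P1=M  mem[L0]=90
4. P1: store L4 := 37  bus=[BusRdX]  L4: P0=I P1=M  mem[L4]=50
5. P1: store L0 := 38  bus=[-]  L0: P0=I P1=M  mem[L0]=90
6. P1: load  L5  bus=[BusRd]  L5: P0=I P1=E  mem[L5]=80
7. P1: load  L2  bus=[BusRd]  L2: P0=I P1=E  mem[L2]=70
8. P1: load  L0  bus=[-]  L0: P0=I P1=M  mem[L0]=90
9. P0: load  L2  bus=[BusRd]  L2: P0=S P1=S  mem[L2]=70
10. P1: load  L2  bus=[-]  L2: P0=S P1=S  mem[L2]=70
11. P1: load  L4  bus=[-]  L4: P0=I P1=M  mem[L4]=50
12. P0: load  L3  bus=[BusRd]  L3: P0=E P1=I  mem[L3]=30
13. P0: load  L4  bus=[BusRd,Flush]  L4: P0=S P1=S  mem[L4]=37
14. P1: store L2 := 70  bus=[BusUpgr]  L2: P0=I P1=M  mem[L2]=70

state = S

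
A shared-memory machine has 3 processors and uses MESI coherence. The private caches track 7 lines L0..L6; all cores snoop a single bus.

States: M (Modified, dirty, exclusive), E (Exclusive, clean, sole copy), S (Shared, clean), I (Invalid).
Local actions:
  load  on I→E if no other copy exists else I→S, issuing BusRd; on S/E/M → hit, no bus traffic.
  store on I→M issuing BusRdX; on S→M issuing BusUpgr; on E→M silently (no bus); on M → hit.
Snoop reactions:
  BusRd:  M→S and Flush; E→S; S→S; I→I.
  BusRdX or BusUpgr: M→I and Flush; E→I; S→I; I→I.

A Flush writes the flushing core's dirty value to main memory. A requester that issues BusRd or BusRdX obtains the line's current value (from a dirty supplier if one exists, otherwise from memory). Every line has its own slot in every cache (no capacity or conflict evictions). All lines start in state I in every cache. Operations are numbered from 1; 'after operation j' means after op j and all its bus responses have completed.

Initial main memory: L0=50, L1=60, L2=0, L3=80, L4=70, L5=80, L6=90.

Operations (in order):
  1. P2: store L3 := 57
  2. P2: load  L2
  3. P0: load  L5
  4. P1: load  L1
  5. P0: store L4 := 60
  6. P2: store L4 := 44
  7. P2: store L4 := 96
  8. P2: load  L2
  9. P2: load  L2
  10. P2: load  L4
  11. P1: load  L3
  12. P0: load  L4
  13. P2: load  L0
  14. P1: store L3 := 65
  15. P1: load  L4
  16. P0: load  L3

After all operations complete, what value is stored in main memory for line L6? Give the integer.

1. P2: store L3 := 57  bus=[BusRdX]  L3: P0=I P1=I P2=M  mem[L3]=80
2. P2: load  L2  bus=[BusRd]  L2: P0=I P1=I P2=E  mem[L2]=0
3. P0: load  L5  bus=[BusRd]  L5: P0=E P1=I P2=I  mem[L5]=80
4. P1: load  L1  bus=[BusRd]  L1: P0=I P1=E P2=I  mem[L1]=60
5. P0: store L4 := 60  bus=[BusRdX]  L4: P0=M P1=I P2=I  mem[L4]=70
6. P2: store L4 := 44  bus=[BusRdX,Flush]  L4: P0=I P1=I P2=M  mem[L4]=60
7. P2: store L4 := 96  bus=[-]  L4: P0=I P1=I P2=M  mem[L4]=60
8. P2: load  L2  bus=[-]  L2: P0=I P1=I P2=E  mem[L2]=0
9. P2: load  L2  bus=[-]  L2: P0=I P1=I P2=E  mem[L2]=0
10. P2: load  L4  bus=[-]  L4: P0=I P1=I P2=M  mem[L4]=60
11. P1: load  L3  bus=[BusRd,Flush]  L3: P0=I P1=S P2=S  mem[L3]=57
12. P0: load  L4  bus=[BusRd,Flush]  L4: P0=S P1=I P2=S  mem[L4]=96
13. P2: load  L0  bus=[BusRd]  L0: P0=I P1=I P2=E  mem[L0]=50
14. P1: store L3 := 65  bus=[BusUpgr]  L3: P0=I P1=M P2=I  mem[L3]=57
15. P1: load  L4  bus=[BusRd]  L4: P0=S P1=S P2=S  mem[L4]=96
16. P0: load  L3  bus=[BusRd,Flush]  L3: P0=S P1=S P2=I  mem[L3]=65

memory[L6] = 90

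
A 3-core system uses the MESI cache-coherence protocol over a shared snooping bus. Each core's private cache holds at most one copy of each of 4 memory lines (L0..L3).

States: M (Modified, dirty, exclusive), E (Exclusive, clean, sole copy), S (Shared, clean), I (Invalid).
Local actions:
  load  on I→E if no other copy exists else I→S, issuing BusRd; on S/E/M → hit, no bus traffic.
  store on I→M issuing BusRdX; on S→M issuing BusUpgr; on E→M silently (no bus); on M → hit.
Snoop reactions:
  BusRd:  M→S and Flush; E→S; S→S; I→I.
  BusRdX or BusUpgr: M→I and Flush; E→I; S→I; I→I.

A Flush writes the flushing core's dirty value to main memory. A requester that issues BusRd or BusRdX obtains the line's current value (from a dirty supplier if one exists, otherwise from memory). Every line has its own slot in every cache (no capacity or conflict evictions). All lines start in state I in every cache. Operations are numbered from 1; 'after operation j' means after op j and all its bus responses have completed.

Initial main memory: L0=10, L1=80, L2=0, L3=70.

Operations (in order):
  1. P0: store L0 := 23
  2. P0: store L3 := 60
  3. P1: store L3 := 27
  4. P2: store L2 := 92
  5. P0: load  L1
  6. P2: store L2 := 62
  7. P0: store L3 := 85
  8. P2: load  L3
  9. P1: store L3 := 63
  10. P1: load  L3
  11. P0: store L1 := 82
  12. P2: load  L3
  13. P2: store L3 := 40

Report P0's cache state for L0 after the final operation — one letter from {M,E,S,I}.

state = M

  op1 P0: store L0 := 23 → M/I/I on L0; bus BusRdX; mem=10
  op2 P0: store L3 := 60 → M/I/I on L3; bus BusRdX; mem=70
  op3 P1: store L3 := 27 → I/M/I on L3; bus BusRdX Flush; mem=60
  op4 P2: store L2 := 92 → I/I/M on L2; bus BusRdX; mem=0
  op5 P0: load  L1 → E/I/I on L1; bus BusRd; mem=80
  op6 P2: store L2 := 62 → I/I/M on L2; bus (none); mem=0
  op7 P0: store L3 := 85 → M/I/I on L3; bus BusRdX Flush; mem=27
  op8 P2: load  L3 → S/I/S on L3; bus BusRd Flush; mem=85
  op9 P1: store L3 := 63 → I/M/I on L3; bus BusRdX; mem=85
  op10 P1: load  L3 → I/M/I on L3; bus (none); mem=85
  op11 P0: store L1 := 82 → M/I/I on L1; bus (none); mem=80
  op12 P2: load  L3 → I/S/S on L3; bus BusRd Flush; mem=63
  op13 P2: store L3 := 40 → I/I/M on L3; bus BusUpgr; mem=63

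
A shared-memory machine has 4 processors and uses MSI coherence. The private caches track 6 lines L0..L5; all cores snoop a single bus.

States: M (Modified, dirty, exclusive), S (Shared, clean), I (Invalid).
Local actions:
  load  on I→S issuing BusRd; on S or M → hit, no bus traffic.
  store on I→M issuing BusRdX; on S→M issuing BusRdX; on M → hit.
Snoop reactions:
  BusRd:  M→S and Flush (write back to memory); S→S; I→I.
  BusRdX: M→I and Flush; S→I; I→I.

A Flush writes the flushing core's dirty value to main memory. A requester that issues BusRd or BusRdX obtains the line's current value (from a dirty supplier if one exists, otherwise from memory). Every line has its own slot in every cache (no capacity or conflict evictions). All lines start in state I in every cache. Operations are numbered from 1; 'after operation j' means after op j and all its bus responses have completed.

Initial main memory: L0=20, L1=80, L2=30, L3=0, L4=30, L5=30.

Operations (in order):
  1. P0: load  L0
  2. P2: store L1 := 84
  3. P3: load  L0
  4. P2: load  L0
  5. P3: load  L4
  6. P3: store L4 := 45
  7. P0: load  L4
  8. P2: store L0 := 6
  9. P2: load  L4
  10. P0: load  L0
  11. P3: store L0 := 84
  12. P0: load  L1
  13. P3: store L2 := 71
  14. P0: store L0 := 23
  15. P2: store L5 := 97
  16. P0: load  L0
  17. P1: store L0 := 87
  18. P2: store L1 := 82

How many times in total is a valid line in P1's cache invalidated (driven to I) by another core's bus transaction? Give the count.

invalidations = 0

1. P0: load  L0  bus=[BusRd]  L0: P0=S P1=I P2=I P3=I  mem[L0]=20
2. P2: store L1 := 84  bus=[BusRdX]  L1: P0=I P1=I P2=M P3=I  mem[L1]=80
3. P3: load  L0  bus=[BusRd]  L0: P0=S P1=I P2=I P3=S  mem[L0]=20
4. P2: load  L0  bus=[BusRd]  L0: P0=S P1=I P2=S P3=S  mem[L0]=20
5. P3: load  L4  bus=[BusRd]  L4: P0=I P1=I P2=I P3=S  mem[L4]=30
6. P3: store L4 := 45  bus=[BusRdX]  L4: P0=I P1=I P2=I P3=M  mem[L4]=30
7. P0: load  L4  bus=[BusRd,Flush]  L4: P0=S P1=I P2=I P3=S  mem[L4]=45
8. P2: store L0 := 6  bus=[BusRdX]  L0: P0=I P1=I P2=M P3=I  mem[L0]=20
9. P2: load  L4  bus=[BusRd]  L4: P0=S P1=I P2=S P3=S  mem[L4]=45
10. P0: load  L0  bus=[BusRd,Flush]  L0: P0=S P1=I P2=S P3=I  mem[L0]=6
11. P3: store L0 := 84  bus=[BusRdX]  L0: P0=I P1=I P2=I P3=M  mem[L0]=6
12. P0: load  L1  bus=[BusRd,Flush]  L1: P0=S P1=I P2=S P3=I  mem[L1]=84
13. P3: store L2 := 71  bus=[BusRdX]  L2: P0=I P1=I P2=I P3=M  mem[L2]=30
14. P0: store L0 := 23  bus=[BusRdX,Flush]  L0: P0=M P1=I P2=I P3=I  mem[L0]=84
15. P2: store L5 := 97  bus=[BusRdX]  L5: P0=I P1=I P2=M P3=I  mem[L5]=30
16. P0: load  L0  bus=[-]  L0: P0=M P1=I P2=I P3=I  mem[L0]=84
17. P1: store L0 := 87  bus=[BusRdX,Flush]  L0: P0=I P1=M P2=I P3=I  mem[L0]=23
18. P2: store L1 := 82  bus=[BusRdX]  L1: P0=I P1=I P2=M P3=I  mem[L1]=84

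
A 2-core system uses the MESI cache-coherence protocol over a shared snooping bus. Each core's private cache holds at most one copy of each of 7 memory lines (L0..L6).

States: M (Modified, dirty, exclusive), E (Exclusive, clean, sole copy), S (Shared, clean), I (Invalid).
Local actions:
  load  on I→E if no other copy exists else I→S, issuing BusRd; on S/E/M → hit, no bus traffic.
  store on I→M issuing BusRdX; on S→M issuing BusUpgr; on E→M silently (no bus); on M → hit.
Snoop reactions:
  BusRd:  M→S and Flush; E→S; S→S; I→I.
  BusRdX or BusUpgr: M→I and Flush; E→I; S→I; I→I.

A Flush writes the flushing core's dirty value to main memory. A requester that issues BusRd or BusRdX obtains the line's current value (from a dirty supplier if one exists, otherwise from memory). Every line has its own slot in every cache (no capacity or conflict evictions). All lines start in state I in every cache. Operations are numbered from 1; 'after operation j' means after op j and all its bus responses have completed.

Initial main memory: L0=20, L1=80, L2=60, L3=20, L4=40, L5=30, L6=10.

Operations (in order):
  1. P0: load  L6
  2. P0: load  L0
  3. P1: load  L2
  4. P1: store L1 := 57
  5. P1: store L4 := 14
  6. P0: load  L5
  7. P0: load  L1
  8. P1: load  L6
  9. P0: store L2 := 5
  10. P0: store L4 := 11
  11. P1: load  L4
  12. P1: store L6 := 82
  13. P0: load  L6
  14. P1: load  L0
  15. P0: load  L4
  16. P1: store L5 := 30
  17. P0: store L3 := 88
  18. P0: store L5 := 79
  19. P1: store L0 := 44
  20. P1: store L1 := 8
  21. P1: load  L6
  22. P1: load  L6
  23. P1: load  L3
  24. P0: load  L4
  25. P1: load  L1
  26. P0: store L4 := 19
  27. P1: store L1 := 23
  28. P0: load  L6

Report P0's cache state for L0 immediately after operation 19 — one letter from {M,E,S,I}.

[1] P0: load  L6 | P0:E(10), P1:I | bus: BusRd
[2] P0: load  L0 | P0:E(20), P1:I | bus: BusRd
[3] P1: load  L2 | P0:I, P1:E(60) | bus: BusRd
[4] P1: store L1 := 57 | P0:I, P1:M(57) | bus: BusRdX
[5] P1: store L4 := 14 | P0:I, P1:M(14) | bus: BusRdX
[6] P0: load  L5 | P0:E(30), P1:I | bus: BusRd
[7] P0: load  L1 | P0:S(57), P1:S(57) | bus: BusRd,Flush
[8] P1: load  L6 | P0:S(10), P1:S(10) | bus: BusRd
[9] P0: store L2 := 5 | P0:M(5), P1:I | bus: BusRdX
[10] P0: store L4 := 11 | P0:M(11), P1:I | bus: BusRdX,Flush
[11] P1: load  L4 | P0:S(11), P1:S(11) | bus: BusRd,Flush
[12] P1: store L6 := 82 | P0:I, P1:M(82) | bus: BusUpgr
[13] P0: load  L6 | P0:S(82), P1:S(82) | bus: BusRd,Flush
[14] P1: load  L0 | P0:S(20), P1:S(20) | bus: BusRd
[15] P0: load  L4 | P0:S(11), P1:S(11) | bus: none
[16] P1: store L5 := 30 | P0:I, P1:M(30) | bus: BusRdX
[17] P0: store L3 := 88 | P0:M(88), P1:I | bus: BusRdX
[18] P0: store L5 := 79 | P0:M(79), P1:I | bus: BusRdX,Flush
[19] P1: store L0 := 44 | P0:I, P1:M(44) | bus: BusUpgr
[20] P1: store L1 := 8 | P0:I, P1:M(8) | bus: BusUpgr
[21] P1: load  L6 | P0:S(82), P1:S(82) | bus: none
[22] P1: load  L6 | P0:S(82), P1:S(82) | bus: none
[23] P1: load  L3 | P0:S(88), P1:S(88) | bus: BusRd,Flush
[24] P0: load  L4 | P0:S(11), P1:S(11) | bus: none
[25] P1: load  L1 | P0:I, P1:M(8) | bus: none
[26] P0: store L4 := 19 | P0:M(19), P1:I | bus: BusUpgr
[27] P1: store L1 := 23 | P0:I, P1:M(23) | bus: none
[28] P0: load  L6 | P0:S(82), P1:S(82) | bus: none

state = I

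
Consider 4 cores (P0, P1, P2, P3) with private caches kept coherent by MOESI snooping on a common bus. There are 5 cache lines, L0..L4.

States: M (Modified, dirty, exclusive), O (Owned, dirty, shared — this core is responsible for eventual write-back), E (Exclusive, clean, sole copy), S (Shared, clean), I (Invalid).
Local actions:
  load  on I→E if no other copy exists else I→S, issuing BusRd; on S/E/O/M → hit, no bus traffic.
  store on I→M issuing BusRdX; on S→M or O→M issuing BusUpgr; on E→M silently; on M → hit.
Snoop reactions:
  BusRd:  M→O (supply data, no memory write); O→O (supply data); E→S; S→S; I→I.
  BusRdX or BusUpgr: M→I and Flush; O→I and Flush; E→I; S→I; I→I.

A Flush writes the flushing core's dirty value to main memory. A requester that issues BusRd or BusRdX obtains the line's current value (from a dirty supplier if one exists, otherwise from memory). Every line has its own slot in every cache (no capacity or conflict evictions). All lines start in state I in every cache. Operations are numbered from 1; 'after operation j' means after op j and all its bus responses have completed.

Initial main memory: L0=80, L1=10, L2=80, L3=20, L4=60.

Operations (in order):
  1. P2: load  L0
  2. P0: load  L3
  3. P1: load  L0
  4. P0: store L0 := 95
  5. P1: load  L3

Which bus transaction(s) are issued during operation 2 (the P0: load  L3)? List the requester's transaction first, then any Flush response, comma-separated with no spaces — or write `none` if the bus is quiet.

1. P2: load  L0  bus=[BusRd]  L0: P0=I P1=I P2=E P3=I  mem[L0]=80
2. P0: load  L3  bus=[BusRd]  L3: P0=E P1=I P2=I P3=I  mem[L3]=20
3. P1: load  L0  bus=[BusRd]  L0: P0=I P1=S P2=S P3=I  mem[L0]=80
4. P0: store L0 := 95  bus=[BusRdX]  L0: P0=M P1=I P2=I P3=I  mem[L0]=80
5. P1: load  L3  bus=[BusRd]  L3: P0=S P1=S P2=I P3=I  mem[L3]=20

bus = BusRd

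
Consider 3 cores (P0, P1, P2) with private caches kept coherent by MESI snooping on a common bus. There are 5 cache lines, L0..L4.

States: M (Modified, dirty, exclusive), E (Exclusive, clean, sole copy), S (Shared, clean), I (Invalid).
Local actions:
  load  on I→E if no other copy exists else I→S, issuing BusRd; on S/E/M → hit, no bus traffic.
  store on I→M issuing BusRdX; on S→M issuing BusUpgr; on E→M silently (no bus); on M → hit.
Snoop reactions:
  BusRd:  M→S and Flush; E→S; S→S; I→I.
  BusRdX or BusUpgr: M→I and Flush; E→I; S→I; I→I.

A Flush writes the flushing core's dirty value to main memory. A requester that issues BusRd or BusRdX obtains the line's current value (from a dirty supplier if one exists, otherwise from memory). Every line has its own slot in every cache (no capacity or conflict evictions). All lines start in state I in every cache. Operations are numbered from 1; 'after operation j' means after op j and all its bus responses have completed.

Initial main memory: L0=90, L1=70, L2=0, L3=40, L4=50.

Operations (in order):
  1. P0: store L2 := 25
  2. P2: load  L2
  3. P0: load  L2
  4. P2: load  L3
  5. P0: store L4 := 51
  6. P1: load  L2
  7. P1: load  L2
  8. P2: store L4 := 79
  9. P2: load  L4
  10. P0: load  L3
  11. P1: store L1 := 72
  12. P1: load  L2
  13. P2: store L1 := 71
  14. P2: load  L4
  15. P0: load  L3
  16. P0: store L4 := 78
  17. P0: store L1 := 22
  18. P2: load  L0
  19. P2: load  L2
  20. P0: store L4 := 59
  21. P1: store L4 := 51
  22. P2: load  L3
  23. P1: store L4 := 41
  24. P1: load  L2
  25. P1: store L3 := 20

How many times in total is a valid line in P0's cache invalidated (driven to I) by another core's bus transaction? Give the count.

invalidations = 3

step 1: P0: store L2 := 25  ⟶  MII  (L2)  txn=BusRdX  M[L2]=0
step 2: P2: load  L2  ⟶  SIS  (L2)  txn=BusRd+Flush  M[L2]=25
step 3: P0: load  L2  ⟶  SIS  (L2)  txn=∅  M[L2]=25
step 4: P2: load  L3  ⟶  IIE  (L3)  txn=BusRd  M[L3]=40
step 5: P0: store L4 := 51  ⟶  MII  (L4)  txn=BusRdX  M[L4]=50
step 6: P1: load  L2  ⟶  SSS  (L2)  txn=BusRd  M[L2]=25
step 7: P1: load  L2  ⟶  SSS  (L2)  txn=∅  M[L2]=25
step 8: P2: store L4 := 79  ⟶  IIM  (L4)  txn=BusRdX+Flush  M[L4]=51
step 9: P2: load  L4  ⟶  IIM  (L4)  txn=∅  M[L4]=51
step 10: P0: load  L3  ⟶  SIS  (L3)  txn=BusRd  M[L3]=40
step 11: P1: store L1 := 72  ⟶  IMI  (L1)  txn=BusRdX  M[L1]=70
step 12: P1: load  L2  ⟶  SSS  (L2)  txn=∅  M[L2]=25
step 13: P2: store L1 := 71  ⟶  IIM  (L1)  txn=BusRdX+Flush  M[L1]=72
step 14: P2: load  L4  ⟶  IIM  (L4)  txn=∅  M[L4]=51
step 15: P0: load  L3  ⟶  SIS  (L3)  txn=∅  M[L3]=40
step 16: P0: store L4 := 78  ⟶  MII  (L4)  txn=BusRdX+Flush  M[L4]=79
step 17: P0: store L1 := 22  ⟶  MII  (L1)  txn=BusRdX+Flush  M[L1]=71
step 18: P2: load  L0  ⟶  IIE  (L0)  txn=BusRd  M[L0]=90
step 19: P2: load  L2  ⟶  SSS  (L2)  txn=∅  M[L2]=25
step 20: P0: store L4 := 59  ⟶  MII  (L4)  txn=∅  M[L4]=79
step 21: P1: store L4 := 51  ⟶  IMI  (L4)  txn=BusRdX+Flush  M[L4]=59
step 22: P2: load  L3  ⟶  SIS  (L3)  txn=∅  M[L3]=40
step 23: P1: store L4 := 41  ⟶  IMI  (L4)  txn=∅  M[L4]=59
step 24: P1: load  L2  ⟶  SSS  (L2)  txn=∅  M[L2]=25
step 25: P1: store L3 := 20  ⟶  IMI  (L3)  txn=BusRdX  M[L3]=40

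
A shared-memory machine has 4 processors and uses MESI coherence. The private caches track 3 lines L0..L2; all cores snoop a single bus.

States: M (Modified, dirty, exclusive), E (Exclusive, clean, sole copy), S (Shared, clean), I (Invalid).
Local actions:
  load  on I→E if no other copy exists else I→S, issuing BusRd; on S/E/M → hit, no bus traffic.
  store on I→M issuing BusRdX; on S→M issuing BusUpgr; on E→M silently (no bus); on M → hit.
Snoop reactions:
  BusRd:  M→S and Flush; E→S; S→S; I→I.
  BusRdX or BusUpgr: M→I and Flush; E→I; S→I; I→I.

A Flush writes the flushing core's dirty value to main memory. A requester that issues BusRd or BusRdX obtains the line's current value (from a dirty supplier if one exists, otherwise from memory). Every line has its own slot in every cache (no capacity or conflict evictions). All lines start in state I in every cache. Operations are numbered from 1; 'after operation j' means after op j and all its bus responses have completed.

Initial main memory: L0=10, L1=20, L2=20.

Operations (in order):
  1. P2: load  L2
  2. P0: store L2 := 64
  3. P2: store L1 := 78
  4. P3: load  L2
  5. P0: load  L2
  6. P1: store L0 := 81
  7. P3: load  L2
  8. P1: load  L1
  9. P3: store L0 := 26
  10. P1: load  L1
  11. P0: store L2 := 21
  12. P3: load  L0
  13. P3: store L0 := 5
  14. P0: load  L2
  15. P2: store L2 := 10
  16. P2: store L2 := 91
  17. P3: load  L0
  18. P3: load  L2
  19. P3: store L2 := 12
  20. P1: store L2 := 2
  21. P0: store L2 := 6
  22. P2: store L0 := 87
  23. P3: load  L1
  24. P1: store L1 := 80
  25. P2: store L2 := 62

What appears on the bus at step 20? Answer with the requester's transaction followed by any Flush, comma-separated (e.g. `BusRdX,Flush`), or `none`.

step 1: P2: load  L2  ⟶  IIEI  (L2)  txn=BusRd  M[L2]=20
step 2: P0: store L2 := 64  ⟶  MIII  (L2)  txn=BusRdX  M[L2]=20
step 3: P2: store L1 := 78  ⟶  IIMI  (L1)  txn=BusRdX  M[L1]=20
step 4: P3: load  L2  ⟶  SIIS  (L2)  txn=BusRd+Flush  M[L2]=64
step 5: P0: load  L2  ⟶  SIIS  (L2)  txn=∅  M[L2]=64
step 6: P1: store L0 := 81  ⟶  IMII  (L0)  txn=BusRdX  M[L0]=10
step 7: P3: load  L2  ⟶  SIIS  (L2)  txn=∅  M[L2]=64
step 8: P1: load  L1  ⟶  ISSI  (L1)  txn=BusRd+Flush  M[L1]=78
step 9: P3: store L0 := 26  ⟶  IIIM  (L0)  txn=BusRdX+Flush  M[L0]=81
step 10: P1: load  L1  ⟶  ISSI  (L1)  txn=∅  M[L1]=78
step 11: P0: store L2 := 21  ⟶  MIII  (L2)  txn=BusUpgr  M[L2]=64
step 12: P3: load  L0  ⟶  IIIM  (L0)  txn=∅  M[L0]=81
step 13: P3: store L0 := 5  ⟶  IIIM  (L0)  txn=∅  M[L0]=81
step 14: P0: load  L2  ⟶  MIII  (L2)  txn=∅  M[L2]=64
step 15: P2: store L2 := 10  ⟶  IIMI  (L2)  txn=BusRdX+Flush  M[L2]=21
step 16: P2: store L2 := 91  ⟶  IIMI  (L2)  txn=∅  M[L2]=21
step 17: P3: load  L0  ⟶  IIIM  (L0)  txn=∅  M[L0]=81
step 18: P3: load  L2  ⟶  IISS  (L2)  txn=BusRd+Flush  M[L2]=91
step 19: P3: store L2 := 12  ⟶  IIIM  (L2)  txn=BusUpgr  M[L2]=91
step 20: P1: store L2 := 2  ⟶  IMII  (L2)  txn=BusRdX+Flush  M[L2]=12
step 21: P0: store L2 := 6  ⟶  MIII  (L2)  txn=BusRdX+Flush  M[L2]=2
step 22: P2: store L0 := 87  ⟶  IIMI  (L0)  txn=BusRdX+Flush  M[L0]=5
step 23: P3: load  L1  ⟶  ISSS  (L1)  txn=BusRd  M[L1]=78
step 24: P1: store L1 := 80  ⟶  IMII  (L1)  txn=BusUpgr  M[L1]=78
step 25: P2: store L2 := 62  ⟶  IIMI  (L2)  txn=BusRdX+Flush  M[L2]=6

bus = BusRdX,Flush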